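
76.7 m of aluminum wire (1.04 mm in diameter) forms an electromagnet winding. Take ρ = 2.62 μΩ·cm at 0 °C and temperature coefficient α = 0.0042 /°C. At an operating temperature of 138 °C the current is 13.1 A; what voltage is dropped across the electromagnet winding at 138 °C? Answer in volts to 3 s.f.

49.0 V

ρ = 2.62 μΩ·cm = 2.62×10^-8 Ω·m
A = π(d/2)² = π(5.2000e-04 m)² = 8.495e-07 m²
R₍0₎ = ρL/A = (2.62×10^-8)(76.7)/(8.495e-07) = 2.366 Ω
R₍138₎ = R₍0₎(1 + αΔT) = 2.366 × (1 + 0.0042×138) = 3.737 Ω
V = IR = 13.1 × 3.737 = 49.0 V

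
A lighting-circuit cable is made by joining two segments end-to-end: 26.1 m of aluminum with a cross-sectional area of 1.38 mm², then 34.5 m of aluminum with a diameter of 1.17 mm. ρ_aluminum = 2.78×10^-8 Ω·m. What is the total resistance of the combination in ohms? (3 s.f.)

Segment 1: A = 1.38 mm² = 1.380e-06 m²
R₁ = ρL/A = (2.78×10^-8)(26.1)/(1.380e-06) = 0.5258 Ω
Segment 2: A = π(d/2)² = π(5.8500e-04 m)² = 1.075e-06 m²
R₂ = (2.78×10^-8)(34.5)/(1.075e-06) = 0.8921 Ω
R = R₁ + R₂ = 1.42 Ω

1.42 Ω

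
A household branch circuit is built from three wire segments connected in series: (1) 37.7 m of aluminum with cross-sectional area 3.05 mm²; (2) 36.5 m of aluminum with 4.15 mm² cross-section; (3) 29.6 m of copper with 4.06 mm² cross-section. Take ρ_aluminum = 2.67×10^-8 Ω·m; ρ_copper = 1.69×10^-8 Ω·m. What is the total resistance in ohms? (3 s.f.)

0.688 Ω

Seg 1: A = 3.05 mm² = 3.050e-06 m²
R_1 = (2.67×10^-8)(37.7)/(3.050e-06) = 0.33 Ω
Seg 2: A = 4.15 mm² = 4.150e-06 m²
R_2 = (2.67×10^-8)(36.5)/(4.150e-06) = 0.2348 Ω
Seg 3: A = 4.06 mm² = 4.060e-06 m²
R_3 = (1.69×10^-8)(29.6)/(4.060e-06) = 0.1232 Ω
R_total = R_1 + R_2 + R_3 = 0.688 Ω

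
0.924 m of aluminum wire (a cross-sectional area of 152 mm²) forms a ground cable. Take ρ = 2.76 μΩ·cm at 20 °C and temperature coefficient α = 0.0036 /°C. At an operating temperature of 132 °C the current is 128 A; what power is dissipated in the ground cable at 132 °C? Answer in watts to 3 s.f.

3.86 W

ρ = 2.76 μΩ·cm = 2.76×10^-8 Ω·m
A = 152 mm² = 1.520e-04 m²
R₍20₎ = ρL/A = (2.76×10^-8)(0.924)/(1.520e-04) = 1.678×10^-4 Ω
R₍132₎ = R₍20₎(1 + αΔT) = 1.678×10^-4 × (1 + 0.0036×112) = 2.354×10^-4 Ω
P = I²R = (128)² × 2.354×10^-4 = 3.86 W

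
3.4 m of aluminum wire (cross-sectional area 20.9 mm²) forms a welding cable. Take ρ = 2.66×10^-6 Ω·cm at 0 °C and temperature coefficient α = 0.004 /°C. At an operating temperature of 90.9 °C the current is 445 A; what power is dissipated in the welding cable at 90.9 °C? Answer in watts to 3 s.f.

1170 W

ρ = 2.66×10^-6 Ω·cm = 2.66×10^-8 Ω·m
A = 20.9 mm² = 2.090e-05 m²
R₍0₎ = ρL/A = (2.66×10^-8)(3.4)/(2.090e-05) = 0.004327 Ω
R₍90.9₎ = R₍0₎(1 + αΔT) = 0.004327 × (1 + 0.004×90.9) = 0.005901 Ω
P = I²R = (445)² × 0.005901 = 1170 W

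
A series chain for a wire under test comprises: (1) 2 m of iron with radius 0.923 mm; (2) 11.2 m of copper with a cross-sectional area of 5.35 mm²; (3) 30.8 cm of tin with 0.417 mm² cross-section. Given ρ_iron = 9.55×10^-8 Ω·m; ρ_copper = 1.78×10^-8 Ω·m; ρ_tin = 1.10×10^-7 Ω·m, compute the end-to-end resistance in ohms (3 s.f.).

0.190 Ω

Seg 1: A = πr² = π(9.2300e-04 m)² = 2.676e-06 m²
R_1 = (9.55×10^-8)(2)/(2.676e-06) = 0.07136 Ω
Seg 2: A = 5.35 mm² = 5.350e-06 m²
R_2 = (1.78×10^-8)(11.2)/(5.350e-06) = 0.03726 Ω
Seg 3: A = 0.417 mm² = 4.170e-07 m²
R_3 = (1.10×10^-7)(0.308)/(4.170e-07) = 0.08125 Ω
R_total = R_1 + R_2 + R_3 = 0.190 Ω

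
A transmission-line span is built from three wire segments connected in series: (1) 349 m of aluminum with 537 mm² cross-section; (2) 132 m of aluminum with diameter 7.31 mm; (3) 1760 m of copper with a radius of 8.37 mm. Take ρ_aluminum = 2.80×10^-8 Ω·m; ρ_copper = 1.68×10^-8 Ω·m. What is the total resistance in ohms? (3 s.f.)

0.241 Ω

Seg 1: A = 537 mm² = 5.370e-04 m²
R_1 = (2.80×10^-8)(349)/(5.370e-04) = 0.0182 Ω
Seg 2: A = π(d/2)² = π(3.6550e-03 m)² = 4.197e-05 m²
R_2 = (2.80×10^-8)(132)/(4.197e-05) = 0.08807 Ω
Seg 3: A = πr² = π(8.3700e-03 m)² = 2.201e-04 m²
R_3 = (1.68×10^-8)(1760)/(2.201e-04) = 0.1343 Ω
R_total = R_1 + R_2 + R_3 = 0.241 Ω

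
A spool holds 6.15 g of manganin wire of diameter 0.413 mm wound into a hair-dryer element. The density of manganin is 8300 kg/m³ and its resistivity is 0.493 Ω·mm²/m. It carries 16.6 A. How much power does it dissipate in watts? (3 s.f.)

5610 W

ρ = 0.493 Ω·mm²/m = 4.93×10^-7 Ω·m
A = π(d/2)² = π(2.0650e-04 m)² = 1.3396e-07 m²
L = m/(density·A) = 0.00615/(8300×1.3396e-07) = 5.531 m
R = ρL/A = (4.93×10^-7)(5.531)/(1.3396e-07) = 20.35 Ω
P = I²R = (16.6)² × 20.35 = 5610 W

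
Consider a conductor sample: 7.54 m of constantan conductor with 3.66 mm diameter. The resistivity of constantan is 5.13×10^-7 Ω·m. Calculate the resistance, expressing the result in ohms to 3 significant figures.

0.368 Ω

A = π(d/2)² = π(1.8300e-03 m)² = 1.052e-05 m²
R = ρL/A = (5.13×10^-7)(7.54 m)/(1.052e-05 m²) = 0.368 Ω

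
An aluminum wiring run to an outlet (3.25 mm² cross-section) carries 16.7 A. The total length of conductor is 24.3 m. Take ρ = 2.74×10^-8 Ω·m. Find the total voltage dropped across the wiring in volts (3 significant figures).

A = 3.25 mm² = 3.250e-06 m²
R = ρL/A = (2.74×10^-8)(24.3)/(3.250e-06) = 0.2049 Ω
V = IR = 16.7 × 0.2049 = 3.42 V

3.42 V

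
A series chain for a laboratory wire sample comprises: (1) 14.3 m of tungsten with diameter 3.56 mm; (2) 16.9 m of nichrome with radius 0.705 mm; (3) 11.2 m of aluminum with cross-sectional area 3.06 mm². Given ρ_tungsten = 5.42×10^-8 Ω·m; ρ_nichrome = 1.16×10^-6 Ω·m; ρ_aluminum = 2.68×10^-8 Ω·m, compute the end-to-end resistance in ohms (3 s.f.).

12.7 Ω

Seg 1: A = π(d/2)² = π(1.7800e-03 m)² = 9.954e-06 m²
R_1 = (5.42×10^-8)(14.3)/(9.954e-06) = 0.07787 Ω
Seg 2: A = πr² = π(7.0500e-04 m)² = 1.561e-06 m²
R_2 = (1.16×10^-6)(16.9)/(1.561e-06) = 12.55 Ω
Seg 3: A = 3.06 mm² = 3.060e-06 m²
R_3 = (2.68×10^-8)(11.2)/(3.060e-06) = 0.09809 Ω
R_total = R_1 + R_2 + R_3 = 12.7 Ω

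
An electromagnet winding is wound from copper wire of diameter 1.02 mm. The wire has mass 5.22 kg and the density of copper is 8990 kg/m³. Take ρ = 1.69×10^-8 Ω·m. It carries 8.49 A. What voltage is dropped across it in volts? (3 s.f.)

125 V

A = π(d/2)² = π(5.1000e-04 m)² = 8.1713e-07 m²
L = m/(density·A) = 5.22/(8990×8.1713e-07) = 710.6 m
R = ρL/A = (1.69×10^-8)(710.6)/(8.1713e-07) = 14.7 Ω
V = IR = 8.49 × 14.7 = 125 V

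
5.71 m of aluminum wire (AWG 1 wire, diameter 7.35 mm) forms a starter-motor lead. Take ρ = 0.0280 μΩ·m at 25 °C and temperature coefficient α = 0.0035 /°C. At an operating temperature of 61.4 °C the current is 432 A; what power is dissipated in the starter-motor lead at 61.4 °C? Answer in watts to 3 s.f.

793 W

ρ = 0.0280 μΩ·m = 2.80×10^-8 Ω·m
A = π(7.35/2 mm)² = π(3.6750e-03 m)² = 4.243e-05 m²
R₍25₎ = ρL/A = (2.80×10^-8)(5.71)/(4.243e-05) = 0.003768 Ω
R₍61.4₎ = R₍25₎(1 + αΔT) = 0.003768 × (1 + 0.0035×36.4) = 0.004248 Ω
P = I²R = (432)² × 0.004248 = 793 W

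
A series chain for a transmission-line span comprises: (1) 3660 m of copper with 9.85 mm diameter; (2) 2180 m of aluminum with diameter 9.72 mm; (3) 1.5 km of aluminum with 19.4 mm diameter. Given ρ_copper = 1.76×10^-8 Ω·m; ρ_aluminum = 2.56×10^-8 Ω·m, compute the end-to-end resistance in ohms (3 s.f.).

1.73 Ω

Seg 1: A = π(d/2)² = π(4.9250e-03 m)² = 7.620e-05 m²
R_1 = (1.76×10^-8)(3660)/(7.620e-05) = 0.8453 Ω
Seg 2: A = π(d/2)² = π(4.8600e-03 m)² = 7.420e-05 m²
R_2 = (2.56×10^-8)(2180)/(7.420e-05) = 0.7521 Ω
Seg 3: A = π(d/2)² = π(9.7000e-03 m)² = 2.956e-04 m²
R_3 = (2.56×10^-8)(1500)/(2.956e-04) = 0.1299 Ω
R_total = R_1 + R_2 + R_3 = 1.73 Ω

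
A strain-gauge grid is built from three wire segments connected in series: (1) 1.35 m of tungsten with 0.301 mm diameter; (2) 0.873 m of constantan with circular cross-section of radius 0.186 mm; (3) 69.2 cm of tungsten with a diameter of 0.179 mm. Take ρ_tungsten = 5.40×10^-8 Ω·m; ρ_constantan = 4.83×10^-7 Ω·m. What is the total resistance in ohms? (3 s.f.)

6.39 Ω

Seg 1: A = π(d/2)² = π(1.5050e-04 m)² = 7.116e-08 m²
R_1 = (5.40×10^-8)(1.35)/(7.116e-08) = 1.024 Ω
Seg 2: A = πr² = π(1.8600e-04 m)² = 1.087e-07 m²
R_2 = (4.83×10^-7)(0.873)/(1.087e-07) = 3.88 Ω
Seg 3: A = π(d/2)² = π(8.9500e-05 m)² = 2.516e-08 m²
R_3 = (5.40×10^-8)(0.692)/(2.516e-08) = 1.485 Ω
R_total = R_1 + R_2 + R_3 = 6.39 Ω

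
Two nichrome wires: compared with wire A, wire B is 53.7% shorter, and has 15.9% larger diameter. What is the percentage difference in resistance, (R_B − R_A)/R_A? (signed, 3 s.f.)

-65.5%

R ∝ L/d², so R_B/R_A = (1 − 53.7/100) × (1 + 15.9/100)⁻²
= 0.463 × 0.7444 = 0.3447
(R_B − R_A)/R_A = 0.3447 − 1 = -65.5%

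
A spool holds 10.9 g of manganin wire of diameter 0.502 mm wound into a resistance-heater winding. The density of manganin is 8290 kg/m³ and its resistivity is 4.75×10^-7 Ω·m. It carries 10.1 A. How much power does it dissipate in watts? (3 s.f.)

A = π(d/2)² = π(2.5100e-04 m)² = 1.9792e-07 m²
L = m/(density·A) = 0.0109/(8290×1.9792e-07) = 6.643 m
R = ρL/A = (4.75×10^-7)(6.643)/(1.9792e-07) = 15.94 Ω
P = I²R = (10.1)² × 15.94 = 1630 W

1630 W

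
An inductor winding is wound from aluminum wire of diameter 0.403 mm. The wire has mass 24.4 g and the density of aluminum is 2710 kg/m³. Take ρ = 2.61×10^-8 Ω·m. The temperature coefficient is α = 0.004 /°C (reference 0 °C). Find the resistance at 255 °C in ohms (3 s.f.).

A = π(d/2)² = π(2.0150e-04 m)² = 1.2756e-07 m²
L = m/(density·A) = 0.0244/(2710×1.2756e-07) = 70.59 m
R = ρL/A = (2.61×10^-8)(70.59)/(1.2756e-07) = 14.44 Ω
R(255 °C) = 14.44 × (1 + 0.004×255) = 29.2 Ω

29.2 Ω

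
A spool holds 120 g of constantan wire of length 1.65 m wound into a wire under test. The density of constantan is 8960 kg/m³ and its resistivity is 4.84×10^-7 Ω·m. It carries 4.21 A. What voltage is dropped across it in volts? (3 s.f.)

A = m/(density·L) = 0.12/(8960×1.65) = 8.1169e-06 m²
R = ρL/A = (4.84×10^-7)(1.65)/(8.1169e-06) = 0.09839 Ω
V = IR = 4.21 × 0.09839 = 0.414 V

0.414 V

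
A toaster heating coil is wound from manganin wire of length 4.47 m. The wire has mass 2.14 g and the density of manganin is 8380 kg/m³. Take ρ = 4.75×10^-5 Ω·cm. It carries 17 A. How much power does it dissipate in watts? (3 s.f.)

10700 W

ρ = 4.75×10^-5 Ω·cm = 4.75×10^-7 Ω·m
A = m/(density·L) = 0.00214/(8380×4.47) = 5.7130e-08 m²
R = ρL/A = (4.75×10^-7)(4.47)/(5.7130e-08) = 37.17 Ω
P = I²R = (17)² × 37.17 = 10700 W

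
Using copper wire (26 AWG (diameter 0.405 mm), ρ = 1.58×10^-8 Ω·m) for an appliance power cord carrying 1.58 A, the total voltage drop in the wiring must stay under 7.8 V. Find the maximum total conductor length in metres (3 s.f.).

A = π(0.405/2 mm)² = π(2.0250e-04 m)² = 1.288e-07 m²
L_max = V_max·A/(1·ρI) = (7.8)(1.288e-07)/(1.58×10^-8×1.58) = 40.3 m

40.3 m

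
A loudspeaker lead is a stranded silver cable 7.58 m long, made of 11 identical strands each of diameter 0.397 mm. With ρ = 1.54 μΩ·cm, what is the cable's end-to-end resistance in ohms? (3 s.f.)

ρ = 1.54 μΩ·cm = 1.54×10^-8 Ω·m
A_strand = π(1.9850e-04 m)² = 1.238e-07 m²
R_strand = ρL/A = (1.54×10^-8)(7.58)/(1.238e-07) = 0.943 Ω
R_total = R_strand/N = 0.943/11 = 0.0857 Ω

0.0857 Ω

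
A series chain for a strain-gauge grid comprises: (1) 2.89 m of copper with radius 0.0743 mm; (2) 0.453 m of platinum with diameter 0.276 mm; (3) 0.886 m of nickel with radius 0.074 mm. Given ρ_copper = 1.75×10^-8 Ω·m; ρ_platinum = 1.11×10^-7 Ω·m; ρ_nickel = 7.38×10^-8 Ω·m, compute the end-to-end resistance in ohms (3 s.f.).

Seg 1: A = πr² = π(7.4300e-05 m)² = 1.734e-08 m²
R_1 = (1.75×10^-8)(2.89)/(1.734e-08) = 2.916 Ω
Seg 2: A = π(d/2)² = π(1.3800e-04 m)² = 5.983e-08 m²
R_2 = (1.11×10^-7)(0.453)/(5.983e-08) = 0.8405 Ω
Seg 3: A = πr² = π(7.4000e-05 m)² = 1.720e-08 m²
R_3 = (7.38×10^-8)(0.886)/(1.720e-08) = 3.801 Ω
R_total = R_1 + R_2 + R_3 = 7.56 Ω

7.56 Ω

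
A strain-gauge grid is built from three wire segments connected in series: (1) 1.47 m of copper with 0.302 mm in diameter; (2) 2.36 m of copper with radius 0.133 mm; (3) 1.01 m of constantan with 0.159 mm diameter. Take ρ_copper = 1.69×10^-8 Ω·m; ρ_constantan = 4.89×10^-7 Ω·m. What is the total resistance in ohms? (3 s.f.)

25.9 Ω

Seg 1: A = π(d/2)² = π(1.5100e-04 m)² = 7.163e-08 m²
R_1 = (1.69×10^-8)(1.47)/(7.163e-08) = 0.3468 Ω
Seg 2: A = πr² = π(1.3300e-04 m)² = 5.557e-08 m²
R_2 = (1.69×10^-8)(2.36)/(5.557e-08) = 0.7177 Ω
Seg 3: A = π(d/2)² = π(7.9500e-05 m)² = 1.986e-08 m²
R_3 = (4.89×10^-7)(1.01)/(1.986e-08) = 24.87 Ω
R_total = R_1 + R_2 + R_3 = 25.9 Ω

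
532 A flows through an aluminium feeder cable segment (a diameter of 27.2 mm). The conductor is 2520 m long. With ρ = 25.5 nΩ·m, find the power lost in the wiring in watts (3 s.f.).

31300 W

ρ = 25.5 nΩ·m = 2.55×10^-8 Ω·m
A = π(d/2)² = π(1.3600e-02 m)² = 5.811e-04 m²
R = ρL/A = (2.55×10^-8)(2520)/(5.811e-04) = 0.1106 Ω
P = I²R = (532)² × 0.1106 = 31300 W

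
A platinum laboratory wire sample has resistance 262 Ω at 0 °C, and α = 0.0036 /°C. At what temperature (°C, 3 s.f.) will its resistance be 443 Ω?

R = R₀(1 + α(T − T₀)) ⇒ T = T₀ + (R/R₀ − 1)/α
T = 0 + (443/262 − 1)/0.0036 = 0 + (0.6908)/0.0036 = 192 °C

192 °C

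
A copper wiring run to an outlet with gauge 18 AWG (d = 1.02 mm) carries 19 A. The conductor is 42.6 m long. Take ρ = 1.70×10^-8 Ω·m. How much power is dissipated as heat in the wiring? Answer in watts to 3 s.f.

320 W

A = π(1.02/2 mm)² = π(5.1000e-04 m)² = 8.171e-07 m²
R = ρL/A = (1.70×10^-8)(42.6)/(8.171e-07) = 0.8863 Ω
P = I²R = (19)² × 0.8863 = 320 W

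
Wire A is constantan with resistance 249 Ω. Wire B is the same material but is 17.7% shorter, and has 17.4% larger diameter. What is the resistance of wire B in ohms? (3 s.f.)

R ∝ L/d², so R_B/R_A = (1 − 17.7/100) × (1 + 17.4/100)⁻²
= 0.823 × 0.7255 = 0.5971
R_B = 0.5971 × 249 = 149 Ω

149 Ω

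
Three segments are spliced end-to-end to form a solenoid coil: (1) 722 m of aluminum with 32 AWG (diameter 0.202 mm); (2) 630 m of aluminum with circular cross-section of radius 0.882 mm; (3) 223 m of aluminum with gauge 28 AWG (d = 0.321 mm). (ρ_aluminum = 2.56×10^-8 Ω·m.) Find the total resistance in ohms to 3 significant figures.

Seg 1: A = π(0.202/2 mm)² = π(1.0100e-04 m)² = 3.205e-08 m²
R_1 = (2.56×10^-8)(722)/(3.205e-08) = 576.7 Ω
Seg 2: A = πr² = π(8.8200e-04 m)² = 2.444e-06 m²
R_2 = (2.56×10^-8)(630)/(2.444e-06) = 6.599 Ω
Seg 3: A = π(0.321/2 mm)² = π(1.6050e-04 m)² = 8.093e-08 m²
R_3 = (2.56×10^-8)(223)/(8.093e-08) = 70.54 Ω
R_total = R_1 + R_2 + R_3 = 654 Ω

654 Ω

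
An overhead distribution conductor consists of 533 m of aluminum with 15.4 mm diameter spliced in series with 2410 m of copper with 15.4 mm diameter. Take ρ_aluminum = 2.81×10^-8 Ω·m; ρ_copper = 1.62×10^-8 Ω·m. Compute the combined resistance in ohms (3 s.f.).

0.290 Ω

Segment 1: A = π(d/2)² = π(7.7000e-03 m)² = 1.863e-04 m²
R₁ = ρL/A = (2.81×10^-8)(533)/(1.863e-04) = 0.08041 Ω
R₂ = (1.62×10^-8)(2410)/(1.863e-04) = 0.2096 Ω
R = R₁ + R₂ = 0.290 Ω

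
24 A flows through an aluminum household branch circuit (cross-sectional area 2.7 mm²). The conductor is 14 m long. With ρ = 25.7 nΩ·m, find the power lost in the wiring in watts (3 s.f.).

ρ = 25.7 nΩ·m = 2.57×10^-8 Ω·m
A = 2.7 mm² = 2.700e-06 m²
R = ρL/A = (2.57×10^-8)(14)/(2.700e-06) = 0.1333 Ω
P = I²R = (24)² × 0.1333 = 76.8 W

76.8 W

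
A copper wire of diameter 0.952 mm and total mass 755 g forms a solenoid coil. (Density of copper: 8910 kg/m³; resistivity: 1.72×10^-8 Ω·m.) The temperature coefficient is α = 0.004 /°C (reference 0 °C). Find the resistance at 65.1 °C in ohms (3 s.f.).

A = π(d/2)² = π(4.7600e-04 m)² = 7.1181e-07 m²
L = m/(density·A) = 0.755/(8910×7.1181e-07) = 119 m
R = ρL/A = (1.72×10^-8)(119)/(7.1181e-07) = 2.877 Ω
R(65.1 °C) = 2.877 × (1 + 0.004×65.1) = 3.63 Ω

3.63 Ω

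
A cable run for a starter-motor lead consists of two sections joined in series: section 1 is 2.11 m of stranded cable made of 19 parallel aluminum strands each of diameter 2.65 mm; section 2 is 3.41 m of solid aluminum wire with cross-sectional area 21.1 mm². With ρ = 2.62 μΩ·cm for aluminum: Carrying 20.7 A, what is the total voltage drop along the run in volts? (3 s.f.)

ρ = 2.62 μΩ·cm = 2.62×10^-8 Ω·m
Section 1: A_strand = π(1.3250e-03)² = 5.515e-06 m²; R₁ = ρL/(N·A_s) = (2.62×10^-8)(2.11)/(19×5.515e-06) = 5.275×10^-4 Ω
Section 2: A = 21.1 mm² = 2.110e-05 m²
R₂ = (2.62×10^-8)(3.41)/(2.110e-05) = 0.004234 Ω
R = R₁ + R₂ = 0.004762 Ω
V = IR = 20.7 × 0.004762 = 0.0986 V

0.0986 V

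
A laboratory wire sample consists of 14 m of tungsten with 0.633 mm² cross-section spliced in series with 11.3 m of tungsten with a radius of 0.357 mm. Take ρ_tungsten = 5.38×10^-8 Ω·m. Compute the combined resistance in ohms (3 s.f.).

Segment 1: A = 0.633 mm² = 6.330e-07 m²
R₁ = ρL/A = (5.38×10^-8)(14)/(6.330e-07) = 1.19 Ω
Segment 2: A = πr² = π(3.5700e-04 m)² = 4.004e-07 m²
R₂ = (5.38×10^-8)(11.3)/(4.004e-07) = 1.518 Ω
R = R₁ + R₂ = 2.71 Ω

2.71 Ω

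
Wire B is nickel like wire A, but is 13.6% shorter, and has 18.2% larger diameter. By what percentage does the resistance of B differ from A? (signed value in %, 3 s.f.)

R ∝ L/d², so R_B/R_A = (1 − 13.6/100) × (1 + 18.2/100)⁻²
= 0.864 × 0.7158 = 0.6184
(R_B − R_A)/R_A = 0.6184 − 1 = -38.2%

-38.2%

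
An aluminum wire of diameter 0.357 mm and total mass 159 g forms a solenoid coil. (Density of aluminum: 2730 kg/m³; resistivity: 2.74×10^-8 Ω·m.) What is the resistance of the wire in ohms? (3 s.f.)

A = π(d/2)² = π(1.7850e-04 m)² = 1.0010e-07 m²
L = m/(density·A) = 0.159/(2730×1.0010e-07) = 581.8 m
R = ρL/A = (2.74×10^-8)(581.8)/(1.0010e-07) = 159 Ω

159 Ω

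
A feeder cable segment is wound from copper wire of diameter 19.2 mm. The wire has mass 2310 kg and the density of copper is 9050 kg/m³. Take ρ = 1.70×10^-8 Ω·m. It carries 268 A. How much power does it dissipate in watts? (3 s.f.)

A = π(d/2)² = π(9.6000e-03 m)² = 2.8953e-04 m²
L = m/(density·A) = 2310/(9050×2.8953e-04) = 881.6 m
R = ρL/A = (1.70×10^-8)(881.6)/(2.8953e-04) = 0.05176 Ω
P = I²R = (268)² × 0.05176 = 3720 W

3720 W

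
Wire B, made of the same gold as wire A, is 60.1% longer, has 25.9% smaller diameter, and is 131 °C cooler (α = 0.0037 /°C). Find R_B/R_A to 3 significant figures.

R ∝ ρL/d² with ρ ∝ (1+αΔT), so R_B/R_A = (1 + 60.1/100) × (1 − 25.9/100)⁻² × (1 − 0.0037×131)
= 1.601 × 1.821 × 0.5153 = 1.50

1.50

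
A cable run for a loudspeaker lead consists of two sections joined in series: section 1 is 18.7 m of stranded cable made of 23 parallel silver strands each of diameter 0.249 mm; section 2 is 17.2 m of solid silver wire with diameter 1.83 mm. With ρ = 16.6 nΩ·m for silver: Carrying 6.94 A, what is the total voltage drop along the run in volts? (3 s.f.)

ρ = 16.6 nΩ·m = 1.66×10^-8 Ω·m
Section 1: A_strand = π(1.2450e-04)² = 4.870e-08 m²; R₁ = ρL/(N·A_s) = (1.66×10^-8)(18.7)/(23×4.870e-08) = 0.2772 Ω
Section 2: A = π(d/2)² = π(9.1500e-04 m)² = 2.630e-06 m²
R₂ = (1.66×10^-8)(17.2)/(2.630e-06) = 0.1086 Ω
R = R₁ + R₂ = 0.3857 Ω
V = IR = 6.94 × 0.3857 = 2.68 V

2.68 V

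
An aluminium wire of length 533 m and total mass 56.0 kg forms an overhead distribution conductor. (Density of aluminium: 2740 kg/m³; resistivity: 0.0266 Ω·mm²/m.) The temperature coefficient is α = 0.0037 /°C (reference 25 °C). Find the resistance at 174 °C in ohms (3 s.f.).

0.574 Ω

ρ = 0.0266 Ω·mm²/m = 2.66×10^-8 Ω·m
A = m/(density·L) = 56/(2740×533) = 3.8345e-05 m²
R = ρL/A = (2.66×10^-8)(533)/(3.8345e-05) = 0.3697 Ω
R(174 °C) = 0.3697 × (1 + 0.0037×149) = 0.574 Ω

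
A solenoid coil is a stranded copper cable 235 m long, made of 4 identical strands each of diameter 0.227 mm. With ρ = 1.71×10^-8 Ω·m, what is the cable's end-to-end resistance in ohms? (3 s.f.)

24.8 Ω

A_strand = π(1.1350e-04 m)² = 4.047e-08 m²
R_strand = ρL/A = (1.71×10^-8)(235)/(4.047e-08) = 99.29 Ω
R_total = R_strand/N = 99.29/4 = 24.8 Ω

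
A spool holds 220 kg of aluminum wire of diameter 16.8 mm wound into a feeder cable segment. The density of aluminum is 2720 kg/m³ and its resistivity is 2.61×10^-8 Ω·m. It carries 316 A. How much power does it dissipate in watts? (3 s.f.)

A = π(d/2)² = π(8.4000e-03 m)² = 2.2167e-04 m²
L = m/(density·A) = 220/(2720×2.2167e-04) = 364.9 m
R = ρL/A = (2.61×10^-8)(364.9)/(2.2167e-04) = 0.04296 Ω
P = I²R = (316)² × 0.04296 = 4290 W

4290 W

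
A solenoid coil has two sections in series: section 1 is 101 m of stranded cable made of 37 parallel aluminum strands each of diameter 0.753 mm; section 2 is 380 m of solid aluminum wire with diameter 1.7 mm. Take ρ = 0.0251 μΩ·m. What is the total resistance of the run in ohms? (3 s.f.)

4.36 Ω

ρ = 0.0251 μΩ·m = 2.51×10^-8 Ω·m
Section 1: A_strand = π(3.7650e-04)² = 4.453e-07 m²; R₁ = ρL/(N·A_s) = (2.51×10^-8)(101)/(37×4.453e-07) = 0.1539 Ω
Section 2: A = π(d/2)² = π(8.5000e-04 m)² = 2.270e-06 m²
R₂ = (2.51×10^-8)(380)/(2.270e-06) = 4.202 Ω
R = R₁ + R₂ = 4.36 Ω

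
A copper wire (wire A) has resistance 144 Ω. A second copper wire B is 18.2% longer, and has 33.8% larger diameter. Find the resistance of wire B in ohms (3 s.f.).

R ∝ L/d², so R_B/R_A = (1 + 18.2/100) × (1 + 33.8/100)⁻²
= 1.182 × 0.5586 = 0.6603
R_B = 0.6603 × 144 = 95.1 Ω

95.1 Ω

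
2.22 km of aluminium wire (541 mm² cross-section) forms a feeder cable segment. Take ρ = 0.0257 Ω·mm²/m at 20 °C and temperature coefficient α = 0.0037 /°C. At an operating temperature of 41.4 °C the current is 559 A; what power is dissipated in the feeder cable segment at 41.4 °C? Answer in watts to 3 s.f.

35600 W

ρ = 0.0257 Ω·mm²/m = 2.57×10^-8 Ω·m
A = 541 mm² = 5.410e-04 m²
R₍20₎ = ρL/A = (2.57×10^-8)(2220)/(5.410e-04) = 0.1055 Ω
R₍41.4₎ = R₍20₎(1 + αΔT) = 0.1055 × (1 + 0.0037×21.4) = 0.1138 Ω
P = I²R = (559)² × 0.1138 = 35600 W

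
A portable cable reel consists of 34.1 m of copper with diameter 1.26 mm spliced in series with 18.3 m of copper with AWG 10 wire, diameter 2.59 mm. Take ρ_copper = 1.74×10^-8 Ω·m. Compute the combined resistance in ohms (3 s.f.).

Segment 1: A = π(d/2)² = π(6.3000e-04 m)² = 1.247e-06 m²
R₁ = ρL/A = (1.74×10^-8)(34.1)/(1.247e-06) = 0.4759 Ω
Segment 2: A = π(2.59/2 mm)² = π(1.2950e-03 m)² = 5.269e-06 m²
R₂ = (1.74×10^-8)(18.3)/(5.269e-06) = 0.06044 Ω
R = R₁ + R₂ = 0.536 Ω

0.536 Ω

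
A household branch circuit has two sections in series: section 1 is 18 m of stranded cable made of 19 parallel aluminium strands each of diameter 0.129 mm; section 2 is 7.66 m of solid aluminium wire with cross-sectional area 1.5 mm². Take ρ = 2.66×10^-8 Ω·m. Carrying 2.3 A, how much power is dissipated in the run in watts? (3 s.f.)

10.9 W

Section 1: A_strand = π(6.4500e-05)² = 1.307e-08 m²; R₁ = ρL/(N·A_s) = (2.66×10^-8)(18)/(19×1.307e-08) = 1.928 Ω
Section 2: A = 1.5 mm² = 1.500e-06 m²
R₂ = (2.66×10^-8)(7.66)/(1.500e-06) = 0.1358 Ω
R = R₁ + R₂ = 2.064 Ω
P = I²R = (2.3)² × 2.064 = 10.9 W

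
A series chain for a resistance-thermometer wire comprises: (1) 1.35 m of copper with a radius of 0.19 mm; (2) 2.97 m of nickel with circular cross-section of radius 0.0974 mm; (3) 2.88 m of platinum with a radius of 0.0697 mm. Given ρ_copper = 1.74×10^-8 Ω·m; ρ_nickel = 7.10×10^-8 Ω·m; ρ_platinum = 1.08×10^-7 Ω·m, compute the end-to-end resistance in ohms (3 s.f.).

27.7 Ω

Seg 1: A = πr² = π(1.9000e-04 m)² = 1.134e-07 m²
R_1 = (1.74×10^-8)(1.35)/(1.134e-07) = 0.2071 Ω
Seg 2: A = πr² = π(9.7400e-05 m)² = 2.980e-08 m²
R_2 = (7.10×10^-8)(2.97)/(2.980e-08) = 7.075 Ω
Seg 3: A = πr² = π(6.9700e-05 m)² = 1.526e-08 m²
R_3 = (1.08×10^-7)(2.88)/(1.526e-08) = 20.38 Ω
R_total = R_1 + R_2 + R_3 = 27.7 Ω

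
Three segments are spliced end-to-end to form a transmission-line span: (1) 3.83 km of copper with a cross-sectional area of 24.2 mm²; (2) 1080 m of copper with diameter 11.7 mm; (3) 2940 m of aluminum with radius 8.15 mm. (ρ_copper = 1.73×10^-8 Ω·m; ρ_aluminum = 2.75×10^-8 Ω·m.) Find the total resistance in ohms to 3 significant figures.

3.30 Ω

Seg 1: A = 24.2 mm² = 2.420e-05 m²
R_1 = (1.73×10^-8)(3830)/(2.420e-05) = 2.738 Ω
Seg 2: A = π(d/2)² = π(5.8500e-03 m)² = 1.075e-04 m²
R_2 = (1.73×10^-8)(1080)/(1.075e-04) = 0.1738 Ω
Seg 3: A = πr² = π(8.1500e-03 m)² = 2.087e-04 m²
R_3 = (2.75×10^-8)(2940)/(2.087e-04) = 0.3874 Ω
R_total = R_1 + R_2 + R_3 = 3.30 Ω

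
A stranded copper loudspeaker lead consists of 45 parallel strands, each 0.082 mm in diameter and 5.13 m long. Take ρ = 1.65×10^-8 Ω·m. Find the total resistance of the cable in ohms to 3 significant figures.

A_strand = π(4.1000e-05 m)² = 5.281e-09 m²
R_strand = ρL/A = (1.65×10^-8)(5.13)/(5.281e-09) = 16.03 Ω
R_total = R_strand/N = 16.03/45 = 0.356 Ω

0.356 Ω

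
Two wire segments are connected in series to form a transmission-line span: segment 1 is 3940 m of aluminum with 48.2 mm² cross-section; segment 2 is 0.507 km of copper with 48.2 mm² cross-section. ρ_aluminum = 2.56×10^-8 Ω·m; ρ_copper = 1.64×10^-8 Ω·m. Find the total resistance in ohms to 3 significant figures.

2.27 Ω

Segment 1: A = 48.2 mm² = 4.820e-05 m²
R₁ = ρL/A = (2.56×10^-8)(3940)/(4.820e-05) = 2.093 Ω
R₂ = (1.64×10^-8)(507)/(4.820e-05) = 0.1725 Ω
R = R₁ + R₂ = 2.27 Ω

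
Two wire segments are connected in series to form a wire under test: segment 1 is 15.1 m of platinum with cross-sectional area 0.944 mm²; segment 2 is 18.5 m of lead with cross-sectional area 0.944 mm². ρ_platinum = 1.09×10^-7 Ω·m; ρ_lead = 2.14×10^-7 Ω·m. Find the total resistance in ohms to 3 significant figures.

5.94 Ω

Segment 1: A = 0.944 mm² = 9.440e-07 m²
R₁ = ρL/A = (1.09×10^-7)(15.1)/(9.440e-07) = 1.744 Ω
R₂ = (2.14×10^-7)(18.5)/(9.440e-07) = 4.194 Ω
R = R₁ + R₂ = 5.94 Ω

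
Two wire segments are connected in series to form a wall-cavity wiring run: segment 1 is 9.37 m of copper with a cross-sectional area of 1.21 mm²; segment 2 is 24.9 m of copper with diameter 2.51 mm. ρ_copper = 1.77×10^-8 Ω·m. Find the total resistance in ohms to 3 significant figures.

0.226 Ω

Segment 1: A = 1.21 mm² = 1.210e-06 m²
R₁ = ρL/A = (1.77×10^-8)(9.37)/(1.210e-06) = 0.1371 Ω
Segment 2: A = π(d/2)² = π(1.2550e-03 m)² = 4.948e-06 m²
R₂ = (1.77×10^-8)(24.9)/(4.948e-06) = 0.08907 Ω
R = R₁ + R₂ = 0.226 Ω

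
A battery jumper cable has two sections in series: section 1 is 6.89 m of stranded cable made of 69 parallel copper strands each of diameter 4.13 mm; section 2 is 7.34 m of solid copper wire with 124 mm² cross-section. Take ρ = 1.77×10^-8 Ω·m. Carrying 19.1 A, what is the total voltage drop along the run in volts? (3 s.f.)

0.0225 V

Section 1: A_strand = π(2.0650e-03)² = 1.340e-05 m²; R₁ = ρL/(N·A_s) = (1.77×10^-8)(6.89)/(69×1.340e-05) = 1.319×10^-4 Ω
Section 2: A = 124 mm² = 1.240e-04 m²
R₂ = (1.77×10^-8)(7.34)/(1.240e-04) = 0.001048 Ω
R = R₁ + R₂ = 0.00118 Ω
V = IR = 19.1 × 0.00118 = 0.0225 V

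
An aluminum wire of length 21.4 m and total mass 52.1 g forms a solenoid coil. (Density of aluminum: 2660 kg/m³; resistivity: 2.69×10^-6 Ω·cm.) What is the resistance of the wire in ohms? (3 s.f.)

0.629 Ω

ρ = 2.69×10^-6 Ω·cm = 2.69×10^-8 Ω·m
A = m/(density·L) = 0.0521/(2660×21.4) = 9.1526e-07 m²
R = ρL/A = (2.69×10^-8)(21.4)/(9.1526e-07) = 0.629 Ω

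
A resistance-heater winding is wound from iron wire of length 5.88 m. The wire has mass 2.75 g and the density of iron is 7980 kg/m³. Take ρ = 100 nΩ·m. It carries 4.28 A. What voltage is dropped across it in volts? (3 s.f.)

ρ = 100 nΩ·m = 1.00×10^-7 Ω·m
A = m/(density·L) = 0.00275/(7980×5.88) = 5.8607e-08 m²
R = ρL/A = (1.00×10^-7)(5.88)/(5.8607e-08) = 10.03 Ω
V = IR = 4.28 × 10.03 = 42.9 V

42.9 V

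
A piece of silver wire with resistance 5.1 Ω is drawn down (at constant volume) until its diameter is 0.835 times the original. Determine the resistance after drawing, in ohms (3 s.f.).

10.5 Ω

Volume constant ⇒ L' = L/r² with r = 0.835. R' = ρL'/A' = ρ(L/r²)/(πr²d₀²/4) = R/r⁴.
R' = 2.057 × 5.1 = 10.5 Ω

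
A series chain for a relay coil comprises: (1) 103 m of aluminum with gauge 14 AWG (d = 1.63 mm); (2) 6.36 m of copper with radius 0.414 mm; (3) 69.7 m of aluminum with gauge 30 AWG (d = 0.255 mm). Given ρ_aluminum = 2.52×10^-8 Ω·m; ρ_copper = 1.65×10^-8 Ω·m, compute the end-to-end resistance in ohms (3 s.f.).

Seg 1: A = π(1.63/2 mm)² = π(8.1500e-04 m)² = 2.087e-06 m²
R_1 = (2.52×10^-8)(103)/(2.087e-06) = 1.244 Ω
Seg 2: A = πr² = π(4.1400e-04 m)² = 5.385e-07 m²
R_2 = (1.65×10^-8)(6.36)/(5.385e-07) = 0.1949 Ω
Seg 3: A = π(0.255/2 mm)² = π(1.2750e-04 m)² = 5.107e-08 m²
R_3 = (2.52×10^-8)(69.7)/(5.107e-08) = 34.39 Ω
R_total = R_1 + R_2 + R_3 = 35.8 Ω

35.8 Ω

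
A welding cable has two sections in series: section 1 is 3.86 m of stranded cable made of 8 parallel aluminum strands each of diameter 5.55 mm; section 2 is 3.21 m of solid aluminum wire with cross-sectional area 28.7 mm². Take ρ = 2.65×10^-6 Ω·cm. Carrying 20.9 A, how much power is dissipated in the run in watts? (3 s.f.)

ρ = 2.65×10^-6 Ω·cm = 2.65×10^-8 Ω·m
Section 1: A_strand = π(2.7750e-03)² = 2.419e-05 m²; R₁ = ρL/(N·A_s) = (2.65×10^-8)(3.86)/(8×2.419e-05) = 5.285×10^-4 Ω
Section 2: A = 28.7 mm² = 2.870e-05 m²
R₂ = (2.65×10^-8)(3.21)/(2.870e-05) = 0.002964 Ω
R = R₁ + R₂ = 0.003492 Ω
P = I²R = (20.9)² × 0.003492 = 1.53 W

1.53 W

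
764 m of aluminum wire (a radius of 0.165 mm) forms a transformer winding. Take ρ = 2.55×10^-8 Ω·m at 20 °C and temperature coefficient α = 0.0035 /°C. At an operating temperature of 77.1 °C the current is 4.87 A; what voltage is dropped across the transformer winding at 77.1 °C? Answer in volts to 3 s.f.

A = πr² = π(1.6500e-04 m)² = 8.553e-08 m²
R₍20₎ = ρL/A = (2.55×10^-8)(764)/(8.553e-08) = 227.8 Ω
R₍77.1₎ = R₍20₎(1 + αΔT) = 227.8 × (1 + 0.0035×57.1) = 273.3 Ω
V = IR = 4.87 × 273.3 = 1330 V

1330 V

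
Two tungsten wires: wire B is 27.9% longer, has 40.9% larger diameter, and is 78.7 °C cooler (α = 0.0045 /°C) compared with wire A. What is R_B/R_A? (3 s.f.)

R ∝ ρL/d² with ρ ∝ (1+αΔT), so R_B/R_A = (1 + 27.9/100) × (1 + 40.9/100)⁻² × (1 − 0.0045×78.7)
= 1.279 × 0.5037 × 0.6459 = 0.416

0.416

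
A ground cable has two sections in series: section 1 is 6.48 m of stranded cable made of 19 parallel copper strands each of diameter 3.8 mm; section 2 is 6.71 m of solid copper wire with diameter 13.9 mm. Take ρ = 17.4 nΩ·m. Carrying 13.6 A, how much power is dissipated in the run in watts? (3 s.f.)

0.239 W

ρ = 17.4 nΩ·m = 1.74×10^-8 Ω·m
Section 1: A_strand = π(1.9000e-03)² = 1.134e-05 m²; R₁ = ρL/(N·A_s) = (1.74×10^-8)(6.48)/(19×1.134e-05) = 5.233×10^-4 Ω
Section 2: A = π(d/2)² = π(6.9500e-03 m)² = 1.517e-04 m²
R₂ = (1.74×10^-8)(6.71)/(1.517e-04) = 7.694×10^-4 Ω
R = R₁ + R₂ = 0.001293 Ω
P = I²R = (13.6)² × 0.001293 = 0.239 W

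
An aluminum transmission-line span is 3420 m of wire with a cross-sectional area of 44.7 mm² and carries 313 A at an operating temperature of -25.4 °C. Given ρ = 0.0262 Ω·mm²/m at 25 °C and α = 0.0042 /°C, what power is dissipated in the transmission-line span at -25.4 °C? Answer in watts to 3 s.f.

ρ = 0.0262 Ω·mm²/m = 2.62×10^-8 Ω·m
A = 44.7 mm² = 4.470e-05 m²
R₍25₎ = ρL/A = (2.62×10^-8)(3420)/(4.470e-05) = 2.005 Ω
R₍-25.4₎ = R₍25₎(1 + αΔT) = 2.005 × (1 + 0.0042×-50.4) = 1.58 Ω
P = I²R = (313)² × 1.58 = 1.55×10^5 W

1.55×10^5 W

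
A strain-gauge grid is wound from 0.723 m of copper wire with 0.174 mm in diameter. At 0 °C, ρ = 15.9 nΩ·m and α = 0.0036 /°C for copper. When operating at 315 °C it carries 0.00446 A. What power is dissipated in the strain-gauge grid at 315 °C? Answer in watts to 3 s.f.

2.05×10^-5 W

ρ = 15.9 nΩ·m = 1.59×10^-8 Ω·m
A = π(d/2)² = π(8.7000e-05 m)² = 2.378e-08 m²
R₍0₎ = ρL/A = (1.59×10^-8)(0.723)/(2.378e-08) = 0.4834 Ω
R₍315₎ = R₍0₎(1 + αΔT) = 0.4834 × (1 + 0.0036×315) = 1.032 Ω
P = I²R = (0.00446)² × 1.032 = 2.05×10^-5 W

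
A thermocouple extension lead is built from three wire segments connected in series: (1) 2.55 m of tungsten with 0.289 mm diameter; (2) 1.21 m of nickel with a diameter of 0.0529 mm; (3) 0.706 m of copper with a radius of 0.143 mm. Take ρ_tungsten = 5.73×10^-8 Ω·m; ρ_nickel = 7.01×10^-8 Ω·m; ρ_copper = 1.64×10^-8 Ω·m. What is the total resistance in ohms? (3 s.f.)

41.0 Ω

Seg 1: A = π(d/2)² = π(1.4450e-04 m)² = 6.560e-08 m²
R_1 = (5.73×10^-8)(2.55)/(6.560e-08) = 2.227 Ω
Seg 2: A = π(d/2)² = π(2.6450e-05 m)² = 2.198e-09 m²
R_2 = (7.01×10^-8)(1.21)/(2.198e-09) = 38.59 Ω
Seg 3: A = πr² = π(1.4300e-04 m)² = 6.424e-08 m²
R_3 = (1.64×10^-8)(0.706)/(6.424e-08) = 0.1802 Ω
R_total = R_1 + R_2 + R_3 = 41.0 Ω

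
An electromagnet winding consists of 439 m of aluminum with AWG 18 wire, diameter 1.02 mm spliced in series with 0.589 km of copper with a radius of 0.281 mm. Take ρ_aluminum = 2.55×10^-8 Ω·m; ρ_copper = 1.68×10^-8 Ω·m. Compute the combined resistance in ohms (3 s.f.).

53.6 Ω

Segment 1: A = π(1.02/2 mm)² = π(5.1000e-04 m)² = 8.171e-07 m²
R₁ = ρL/A = (2.55×10^-8)(439)/(8.171e-07) = 13.7 Ω
Segment 2: A = πr² = π(2.8100e-04 m)² = 2.481e-07 m²
R₂ = (1.68×10^-8)(589)/(2.481e-07) = 39.89 Ω
R = R₁ + R₂ = 53.6 Ω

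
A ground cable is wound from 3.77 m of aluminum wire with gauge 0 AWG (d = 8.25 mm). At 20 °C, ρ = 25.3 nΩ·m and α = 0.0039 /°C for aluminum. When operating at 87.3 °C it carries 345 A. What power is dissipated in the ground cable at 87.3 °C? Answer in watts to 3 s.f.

268 W

ρ = 25.3 nΩ·m = 2.53×10^-8 Ω·m
A = π(8.25/2 mm)² = π(4.1250e-03 m)² = 5.346e-05 m²
R₍20₎ = ρL/A = (2.53×10^-8)(3.77)/(5.346e-05) = 0.001784 Ω
R₍87.3₎ = R₍20₎(1 + αΔT) = 0.001784 × (1 + 0.0039×67.3) = 0.002253 Ω
P = I²R = (345)² × 0.002253 = 268 W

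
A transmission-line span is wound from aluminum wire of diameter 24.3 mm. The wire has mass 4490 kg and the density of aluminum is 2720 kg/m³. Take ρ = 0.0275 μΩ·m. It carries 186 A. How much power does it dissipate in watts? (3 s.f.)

7300 W

ρ = 0.0275 μΩ·m = 2.75×10^-8 Ω·m
A = π(d/2)² = π(1.2150e-02 m)² = 4.6377e-04 m²
L = m/(density·A) = 4490/(2720×4.6377e-04) = 3559 m
R = ρL/A = (2.75×10^-8)(3559)/(4.6377e-04) = 0.2111 Ω
P = I²R = (186)² × 0.2111 = 7300 W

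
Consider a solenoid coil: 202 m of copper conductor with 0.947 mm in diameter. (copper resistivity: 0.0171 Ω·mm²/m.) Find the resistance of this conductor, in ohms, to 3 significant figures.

ρ = 0.0171 Ω·mm²/m = 1.71×10^-8 Ω·m
A = π(d/2)² = π(4.7350e-04 m)² = 7.044e-07 m²
R = ρL/A = (1.71×10^-8)(202 m)/(7.044e-07 m²) = 4.90 Ω

4.90 Ω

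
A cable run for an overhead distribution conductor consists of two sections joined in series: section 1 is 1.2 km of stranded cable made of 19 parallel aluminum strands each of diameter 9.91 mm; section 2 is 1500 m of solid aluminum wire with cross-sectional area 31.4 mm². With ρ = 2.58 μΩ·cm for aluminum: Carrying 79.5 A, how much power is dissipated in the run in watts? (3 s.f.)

7920 W

ρ = 2.58 μΩ·cm = 2.58×10^-8 Ω·m
Section 1: A_strand = π(4.9550e-03)² = 7.713e-05 m²; R₁ = ρL/(N·A_s) = (2.58×10^-8)(1200)/(19×7.713e-05) = 0.02113 Ω
Section 2: A = 31.4 mm² = 3.140e-05 m²
R₂ = (2.58×10^-8)(1500)/(3.140e-05) = 1.232 Ω
R = R₁ + R₂ = 1.254 Ω
P = I²R = (79.5)² × 1.254 = 7920 W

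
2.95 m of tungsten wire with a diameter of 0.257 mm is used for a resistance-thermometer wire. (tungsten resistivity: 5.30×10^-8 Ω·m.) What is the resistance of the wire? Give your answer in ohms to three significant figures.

3.01 Ω

A = π(d/2)² = π(1.2850e-04 m)² = 5.187e-08 m²
R = ρL/A = (5.30×10^-8)(2.95 m)/(5.187e-08 m²) = 3.01 Ω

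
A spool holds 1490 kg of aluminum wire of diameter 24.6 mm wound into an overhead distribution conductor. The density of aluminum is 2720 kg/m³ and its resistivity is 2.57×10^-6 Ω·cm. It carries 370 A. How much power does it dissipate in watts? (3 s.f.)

ρ = 2.57×10^-6 Ω·cm = 2.57×10^-8 Ω·m
A = π(d/2)² = π(1.2300e-02 m)² = 4.7529e-04 m²
L = m/(density·A) = 1490/(2720×4.7529e-04) = 1153 m
R = ρL/A = (2.57×10^-8)(1153)/(4.7529e-04) = 0.06232 Ω
P = I²R = (370)² × 0.06232 = 8530 W

8530 W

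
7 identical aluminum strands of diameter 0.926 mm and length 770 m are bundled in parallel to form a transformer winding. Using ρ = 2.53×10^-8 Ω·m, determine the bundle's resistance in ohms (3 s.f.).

4.13 Ω

A_strand = π(4.6300e-04 m)² = 6.735e-07 m²
R_strand = ρL/A = (2.53×10^-8)(770)/(6.735e-07) = 28.93 Ω
R_total = R_strand/N = 28.93/7 = 4.13 Ω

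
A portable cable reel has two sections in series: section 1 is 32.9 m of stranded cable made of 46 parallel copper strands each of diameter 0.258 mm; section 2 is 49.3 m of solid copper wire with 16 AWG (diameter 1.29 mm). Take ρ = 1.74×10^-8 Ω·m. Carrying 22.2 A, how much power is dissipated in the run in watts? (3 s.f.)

Section 1: A_strand = π(1.2900e-04)² = 5.228e-08 m²; R₁ = ρL/(N·A_s) = (1.74×10^-8)(32.9)/(46×5.228e-08) = 0.238 Ω
Section 2: A = π(1.29/2 mm)² = π(6.4500e-04 m)² = 1.307e-06 m²
R₂ = (1.74×10^-8)(49.3)/(1.307e-06) = 0.6563 Ω
R = R₁ + R₂ = 0.8944 Ω
P = I²R = (22.2)² × 0.8944 = 441 W

441 W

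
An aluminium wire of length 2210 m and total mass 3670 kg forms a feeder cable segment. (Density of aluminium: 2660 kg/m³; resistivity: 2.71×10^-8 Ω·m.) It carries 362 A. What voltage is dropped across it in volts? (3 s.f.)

A = m/(density·L) = 3670/(2660×2210) = 6.2430e-04 m²
R = ρL/A = (2.71×10^-8)(2210)/(6.2430e-04) = 0.09593 Ω
V = IR = 362 × 0.09593 = 34.7 V

34.7 V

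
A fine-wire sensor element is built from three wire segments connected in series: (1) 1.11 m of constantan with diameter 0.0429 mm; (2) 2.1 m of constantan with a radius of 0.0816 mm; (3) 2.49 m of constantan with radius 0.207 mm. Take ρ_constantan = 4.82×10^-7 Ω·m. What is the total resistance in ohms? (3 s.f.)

Seg 1: A = π(d/2)² = π(2.1450e-05 m)² = 1.445e-09 m²
R_1 = (4.82×10^-7)(1.11)/(1.445e-09) = 370.1 Ω
Seg 2: A = πr² = π(8.1600e-05 m)² = 2.092e-08 m²
R_2 = (4.82×10^-7)(2.1)/(2.092e-08) = 48.39 Ω
Seg 3: A = πr² = π(2.0700e-04 m)² = 1.346e-07 m²
R_3 = (4.82×10^-7)(2.49)/(1.346e-07) = 8.916 Ω
R_total = R_1 + R_2 + R_3 = 427 Ω

427 Ω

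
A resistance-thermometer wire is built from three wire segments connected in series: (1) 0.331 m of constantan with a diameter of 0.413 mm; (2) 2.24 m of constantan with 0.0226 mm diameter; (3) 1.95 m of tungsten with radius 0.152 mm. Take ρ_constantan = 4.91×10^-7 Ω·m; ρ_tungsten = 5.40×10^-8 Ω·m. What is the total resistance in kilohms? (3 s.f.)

Seg 1: A = π(d/2)² = π(2.0650e-04 m)² = 1.340e-07 m²
R_1 = (4.91×10^-7)(0.331)/(1.340e-07) = 1.213 Ω
Seg 2: A = π(d/2)² = π(1.1300e-05 m)² = 4.011e-10 m²
R_2 = (4.91×10^-7)(2.24)/(4.011e-10) = 2742 Ω
Seg 3: A = πr² = π(1.5200e-04 m)² = 7.258e-08 m²
R_3 = (5.40×10^-8)(1.95)/(7.258e-08) = 1.451 Ω
R_total = R_1 + R_2 + R_3 = 2.74 kΩ

2.74 kΩ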